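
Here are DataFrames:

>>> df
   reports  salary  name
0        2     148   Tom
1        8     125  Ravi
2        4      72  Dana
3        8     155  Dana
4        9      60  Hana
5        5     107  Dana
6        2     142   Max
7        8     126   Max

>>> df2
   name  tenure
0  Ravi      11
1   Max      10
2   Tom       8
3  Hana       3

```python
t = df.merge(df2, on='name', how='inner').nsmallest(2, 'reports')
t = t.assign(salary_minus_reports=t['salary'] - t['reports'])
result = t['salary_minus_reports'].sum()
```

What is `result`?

merge on 'name' (how='inner') → 5 rows:
   reports  salary  name  tenure
0        2     148   Tom       8
1        8     125  Ravi      11
2        9      60  Hana       3
3        2     142   Max      10
4        8     126   Max      10
take 2 rows with smallest reports:
   reports  salary name  tenure
0        2     148  Tom       8
3        2     142  Max      10
add column salary_minus_reports = t['salary'] - t['reports']:
   reports  salary name  tenure  salary_minus_reports
0        2     148  Tom       8                   146
3        2     142  Max      10                   140
Finally, sum of column 'salary_minus_reports' = 286.

286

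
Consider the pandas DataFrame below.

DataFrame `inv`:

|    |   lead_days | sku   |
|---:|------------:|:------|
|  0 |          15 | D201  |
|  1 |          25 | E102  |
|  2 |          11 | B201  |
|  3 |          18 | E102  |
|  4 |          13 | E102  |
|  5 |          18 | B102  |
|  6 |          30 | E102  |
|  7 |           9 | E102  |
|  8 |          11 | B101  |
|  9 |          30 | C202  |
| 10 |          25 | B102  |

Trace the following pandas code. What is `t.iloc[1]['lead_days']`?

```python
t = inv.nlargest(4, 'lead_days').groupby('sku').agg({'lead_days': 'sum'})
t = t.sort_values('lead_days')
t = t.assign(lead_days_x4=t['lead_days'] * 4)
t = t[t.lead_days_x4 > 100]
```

take 4 rows with largest lead_days:
    lead_days   sku
6          30  E102
9          30  C202
1          25  E102
10         25  B102
group by sku, sum of lead_days:
      lead_days
sku            
B102         25
C202         30
E102         55
sort by lead_days:
      lead_days
sku            
B102         25
C202         30
E102         55
add column lead_days_x4 = t['lead_days'] * 4:
      lead_days  lead_days_x4
sku                          
B102         25           100
C202         30           120
E102         55           220
filter rows where lead_days_x4 > 100:
      lead_days  lead_days_x4
sku                          
C202         30           120
E102         55           220

55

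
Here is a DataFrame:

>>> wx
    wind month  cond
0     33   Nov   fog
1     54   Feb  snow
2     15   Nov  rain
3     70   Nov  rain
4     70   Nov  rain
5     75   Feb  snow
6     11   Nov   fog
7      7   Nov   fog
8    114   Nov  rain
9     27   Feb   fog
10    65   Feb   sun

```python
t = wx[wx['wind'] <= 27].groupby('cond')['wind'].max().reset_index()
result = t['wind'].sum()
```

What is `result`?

42

filter rows where wind <= 27:
   wind month  cond
2    15   Nov  rain
6    11   Nov   fog
7     7   Nov   fog
9    27   Feb   fog
group by cond, max of wind:
cond
fog     27
rain    15
Name: wind, dtype: int64
reset_index():
   cond  wind
0   fog    27
1  rain    15
Taking the sum of column 'wind' gives 42.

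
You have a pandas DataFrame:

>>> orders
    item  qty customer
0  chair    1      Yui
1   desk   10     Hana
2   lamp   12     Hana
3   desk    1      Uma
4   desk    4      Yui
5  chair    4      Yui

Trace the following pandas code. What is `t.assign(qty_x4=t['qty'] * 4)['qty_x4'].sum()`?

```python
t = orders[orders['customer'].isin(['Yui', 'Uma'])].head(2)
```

filter rows where customer in ['Yui', 'Uma']:
    item  qty customer
0  chair    1      Yui
3   desk    1      Uma
4   desk    4      Yui
5  chair    4      Yui
take first 2 rows:
    item  qty customer
0  chair    1      Yui
3   desk    1      Uma
add column qty_x4 = t['qty'] * 4:
    item  qty customer  qty_x4
0  chair    1      Yui       4
3   desk    1      Uma       4
Finally, sum of column 'qty_x4' = 8.

8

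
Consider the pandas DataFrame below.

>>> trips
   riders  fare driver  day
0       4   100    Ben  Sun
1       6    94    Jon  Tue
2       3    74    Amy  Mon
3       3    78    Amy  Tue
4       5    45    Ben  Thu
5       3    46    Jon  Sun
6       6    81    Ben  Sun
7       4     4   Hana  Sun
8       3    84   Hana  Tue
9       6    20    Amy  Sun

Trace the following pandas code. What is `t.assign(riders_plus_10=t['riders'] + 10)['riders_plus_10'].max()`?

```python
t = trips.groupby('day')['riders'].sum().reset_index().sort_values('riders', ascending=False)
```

group by day, sum of riders:
day
Mon     3
Sun    23
Thu     5
Tue    12
Name: riders, dtype: int64
reset_index():
   day  riders
0  Mon       3
1  Sun      23
2  Thu       5
3  Tue      12
sort by riders descending:
   day  riders
1  Sun      23
3  Tue      12
2  Thu       5
0  Mon       3
add column riders_plus_10 = t['riders'] + 10:
   day  riders  riders_plus_10
1  Sun      23              33
3  Tue      12              22
2  Thu       5              15
0  Mon       3              13

33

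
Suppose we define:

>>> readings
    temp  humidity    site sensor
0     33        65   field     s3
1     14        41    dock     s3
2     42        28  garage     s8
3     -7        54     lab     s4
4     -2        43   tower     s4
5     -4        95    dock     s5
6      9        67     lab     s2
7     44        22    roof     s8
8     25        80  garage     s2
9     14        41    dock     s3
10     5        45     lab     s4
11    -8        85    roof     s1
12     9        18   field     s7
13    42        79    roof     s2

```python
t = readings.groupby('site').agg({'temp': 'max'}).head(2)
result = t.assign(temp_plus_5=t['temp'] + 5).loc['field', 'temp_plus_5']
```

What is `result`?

group by site, max of temp:
        temp
site        
dock      14
field     33
garage    42
lab        9
roof      44
tower     -2
take first 2 rows:
       temp
site       
dock     14
field    33
add column temp_plus_5 = t['temp'] + 5:
       temp  temp_plus_5
site                    
dock     14           19
field    33           38
Finally, value at row 'field', column 'temp_plus_5' = 38.

38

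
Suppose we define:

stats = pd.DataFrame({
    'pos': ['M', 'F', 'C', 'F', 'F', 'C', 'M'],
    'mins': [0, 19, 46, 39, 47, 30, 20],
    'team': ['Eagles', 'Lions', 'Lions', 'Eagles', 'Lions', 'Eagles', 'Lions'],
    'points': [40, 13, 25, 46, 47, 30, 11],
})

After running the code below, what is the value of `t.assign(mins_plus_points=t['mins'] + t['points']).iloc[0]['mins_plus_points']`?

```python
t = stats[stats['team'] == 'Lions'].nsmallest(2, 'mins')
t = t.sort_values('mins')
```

filter rows where team == 'Lions':
  pos  mins   team  points
1   F    19  Lions      13
2   C    46  Lions      25
4   F    47  Lions      47
6   M    20  Lions      11
take 2 rows with smallest mins:
  pos  mins   team  points
1   F    19  Lions      13
6   M    20  Lions      11
sort by mins:
  pos  mins   team  points
1   F    19  Lions      13
6   M    20  Lions      11
add column mins_plus_points = t['mins'] + t['points']:
  pos  mins   team  points  mins_plus_points
1   F    19  Lions      13                32
6   M    20  Lions      11                31

32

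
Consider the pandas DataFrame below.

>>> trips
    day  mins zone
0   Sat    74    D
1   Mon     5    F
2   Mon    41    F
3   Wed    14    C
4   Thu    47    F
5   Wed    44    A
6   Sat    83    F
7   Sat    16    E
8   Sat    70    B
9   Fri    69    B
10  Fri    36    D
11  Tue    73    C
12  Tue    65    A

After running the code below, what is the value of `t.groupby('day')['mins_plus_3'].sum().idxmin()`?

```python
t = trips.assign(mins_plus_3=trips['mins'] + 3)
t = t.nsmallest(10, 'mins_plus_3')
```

Thu

add column mins_plus_3 = trips['mins'] + 3:
    day  mins zone  mins_plus_3
0   Sat    74    D           77
1   Mon     5    F            8
2   Mon    41    F           44
3   Wed    14    C           17
4   Thu    47    F           50
5   Wed    44    A           47
6   Sat    83    F           86
7   Sat    16    E           19
8   Sat    70    B           73
9   Fri    69    B           72
10  Fri    36    D           39
11  Tue    73    C           76
12  Tue    65    A           68
take 10 rows with smallest mins_plus_3:
    day  mins zone  mins_plus_3
1   Mon     5    F            8
3   Wed    14    C           17
7   Sat    16    E           19
10  Fri    36    D           39
2   Mon    41    F           44
5   Wed    44    A           47
4   Thu    47    F           50
12  Tue    65    A           68
9   Fri    69    B           72
8   Sat    70    B           73
group by day, sum of mins_plus_3:
day
Fri    111
Mon     52
Sat     92
Thu     50
Tue     68
Wed     64
Name: mins_plus_3, dtype: int64
Hence Thu.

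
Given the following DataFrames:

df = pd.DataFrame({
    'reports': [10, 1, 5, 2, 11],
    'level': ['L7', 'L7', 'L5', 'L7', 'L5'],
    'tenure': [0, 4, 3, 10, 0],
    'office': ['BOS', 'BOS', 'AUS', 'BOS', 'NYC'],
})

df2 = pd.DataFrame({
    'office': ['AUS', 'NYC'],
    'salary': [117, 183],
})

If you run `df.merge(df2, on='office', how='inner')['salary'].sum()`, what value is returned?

merge on 'office' (how='inner') → 2 rows:
   reports level  tenure office  salary
0        5    L5       3    AUS     117
1       11    L5       0    NYC     183
Then the sum of column 'salary': 300

300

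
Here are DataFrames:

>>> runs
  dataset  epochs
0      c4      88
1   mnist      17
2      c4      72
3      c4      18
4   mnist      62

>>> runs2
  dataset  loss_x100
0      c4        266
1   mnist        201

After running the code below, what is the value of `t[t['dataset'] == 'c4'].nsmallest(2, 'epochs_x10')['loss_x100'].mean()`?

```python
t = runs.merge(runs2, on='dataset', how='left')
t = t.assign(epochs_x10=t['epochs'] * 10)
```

266.0

merge on 'dataset' (how='left') → 5 rows:
  dataset  epochs  loss_x100
0      c4      88        266
1   mnist      17        201
2      c4      72        266
3      c4      18        266
4   mnist      62        201
add column epochs_x10 = t['epochs'] * 10:
  dataset  epochs  loss_x100  epochs_x10
0      c4      88        266         880
1   mnist      17        201         170
2      c4      72        266         720
3      c4      18        266         180
4   mnist      62        201         620
filter rows where dataset == 'c4':
  dataset  epochs  loss_x100  epochs_x10
0      c4      88        266         880
2      c4      72        266         720
3      c4      18        266         180
take 2 rows with smallest epochs_x10:
  dataset  epochs  loss_x100  epochs_x10
3      c4      18        266         180
2      c4      72        266         720
mean of column 'loss_x100' → 266.0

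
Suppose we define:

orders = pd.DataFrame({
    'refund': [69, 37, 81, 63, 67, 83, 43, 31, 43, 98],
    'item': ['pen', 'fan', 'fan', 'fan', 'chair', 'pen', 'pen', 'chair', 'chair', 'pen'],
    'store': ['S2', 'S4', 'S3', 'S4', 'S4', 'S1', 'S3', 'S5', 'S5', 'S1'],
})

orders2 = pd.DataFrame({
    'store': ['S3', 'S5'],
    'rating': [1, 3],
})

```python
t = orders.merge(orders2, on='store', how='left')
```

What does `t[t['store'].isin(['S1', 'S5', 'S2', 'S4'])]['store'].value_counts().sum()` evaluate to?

8

merge on 'store' (how='left') → 10 rows:
   refund   item store  rating
0      69    pen    S2     NaN
1      37    fan    S4     NaN
2      81    fan    S3     1.0
3      63    fan    S4     NaN
4      67  chair    S4     NaN
5      83    pen    S1     NaN
6      43    pen    S3     1.0
7      31  chair    S5     3.0
8      43  chair    S5     3.0
9      98    pen    S1     NaN
filter rows where store in ['S1', 'S5', 'S2', 'S4']:
   refund   item store  rating
0      69    pen    S2     NaN
1      37    fan    S4     NaN
3      63    fan    S4     NaN
4      67  chair    S4     NaN
5      83    pen    S1     NaN
7      31  chair    S5     3.0
8      43  chair    S5     3.0
9      98    pen    S1     NaN
value_counts of store:
store
S4    3
S1    2
S5    2
S2    1
Name: count, dtype: int64
Hence 8.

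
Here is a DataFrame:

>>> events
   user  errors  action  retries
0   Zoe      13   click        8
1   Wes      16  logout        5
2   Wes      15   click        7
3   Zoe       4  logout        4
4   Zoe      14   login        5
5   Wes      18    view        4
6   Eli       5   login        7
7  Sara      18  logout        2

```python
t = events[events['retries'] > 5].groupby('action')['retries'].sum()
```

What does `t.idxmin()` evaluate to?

filter rows where retries > 5:
  user  errors action  retries
0  Zoe      13  click        8
2  Wes      15  click        7
6  Eli       5  login        7
group by action, sum of retries:
action
click    15
login     7
Name: retries, dtype: int64
So idxmin() = login.

login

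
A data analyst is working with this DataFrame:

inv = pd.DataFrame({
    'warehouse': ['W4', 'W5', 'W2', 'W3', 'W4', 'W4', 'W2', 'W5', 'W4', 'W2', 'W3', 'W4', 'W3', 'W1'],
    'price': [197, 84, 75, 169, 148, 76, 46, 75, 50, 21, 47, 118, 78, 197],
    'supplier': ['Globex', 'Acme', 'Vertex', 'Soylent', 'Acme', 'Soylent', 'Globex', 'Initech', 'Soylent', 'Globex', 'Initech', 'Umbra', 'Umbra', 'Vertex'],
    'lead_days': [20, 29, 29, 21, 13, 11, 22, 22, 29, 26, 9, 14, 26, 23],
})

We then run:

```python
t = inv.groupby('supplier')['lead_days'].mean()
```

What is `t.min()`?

15.5

group by supplier, mean of lead_days:
supplier
Acme       21.000000
Globex     22.666667
Initech    15.500000
Soylent    20.333333
Umbra      20.000000
Vertex     26.000000
Name: lead_days, dtype: float64
Taking the min of the resulting series gives 15.5.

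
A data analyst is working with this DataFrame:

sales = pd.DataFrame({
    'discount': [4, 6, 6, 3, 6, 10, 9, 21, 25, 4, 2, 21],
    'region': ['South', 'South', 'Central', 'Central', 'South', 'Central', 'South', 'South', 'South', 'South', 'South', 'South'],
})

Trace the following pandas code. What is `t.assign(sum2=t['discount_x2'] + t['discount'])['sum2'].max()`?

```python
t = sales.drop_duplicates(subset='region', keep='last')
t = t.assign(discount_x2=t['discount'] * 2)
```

63

drop duplicate region (keep=last):
    discount   region
5         10  Central
11        21    South
add column discount_x2 = t['discount'] * 2:
    discount   region  discount_x2
5         10  Central           20
11        21    South           42
add column sum2 = t['discount_x2'] + t['discount']:
    discount   region  discount_x2  sum2
5         10  Central           20    30
11        21    South           42    63
Taking the max of column 'sum2' gives 63.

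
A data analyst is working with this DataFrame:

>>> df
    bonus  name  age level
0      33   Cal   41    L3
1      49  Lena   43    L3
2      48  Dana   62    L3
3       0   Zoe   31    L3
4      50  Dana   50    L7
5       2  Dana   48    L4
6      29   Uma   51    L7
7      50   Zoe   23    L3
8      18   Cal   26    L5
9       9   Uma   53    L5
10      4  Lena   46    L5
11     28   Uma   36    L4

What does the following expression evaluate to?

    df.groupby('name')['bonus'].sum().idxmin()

Zoe

group by name, sum of bonus:
name
Cal      51
Dana    100
Lena     53
Uma      66
Zoe      50
Name: bonus, dtype: int64
Hence Zoe.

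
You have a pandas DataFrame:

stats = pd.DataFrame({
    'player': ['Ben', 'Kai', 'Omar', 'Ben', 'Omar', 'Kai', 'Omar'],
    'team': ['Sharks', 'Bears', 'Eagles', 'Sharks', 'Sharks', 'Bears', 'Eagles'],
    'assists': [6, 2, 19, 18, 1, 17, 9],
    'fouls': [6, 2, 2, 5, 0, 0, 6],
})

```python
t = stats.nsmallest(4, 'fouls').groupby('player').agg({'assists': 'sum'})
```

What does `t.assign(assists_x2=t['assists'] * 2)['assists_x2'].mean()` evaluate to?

take 4 rows with smallest fouls:
  player    team  assists  fouls
4   Omar  Sharks        1      0
5    Kai   Bears       17      0
1    Kai   Bears        2      2
2   Omar  Eagles       19      2
group by player, sum of assists:
        assists
player         
Kai          19
Omar         20
add column assists_x2 = t['assists'] * 2:
        assists  assists_x2
player                     
Kai          19          38
Omar         20          40
Then the mean of column 'assists_x2': 39.0

39.0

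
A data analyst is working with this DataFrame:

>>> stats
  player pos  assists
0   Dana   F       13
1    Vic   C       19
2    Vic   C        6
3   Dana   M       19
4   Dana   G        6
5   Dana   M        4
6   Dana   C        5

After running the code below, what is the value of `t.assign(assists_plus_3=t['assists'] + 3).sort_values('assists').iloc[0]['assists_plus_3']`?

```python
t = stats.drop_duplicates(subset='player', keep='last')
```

8

drop duplicate player (keep=last):
  player pos  assists
2    Vic   C        6
6   Dana   C        5
add column assists_plus_3 = t['assists'] + 3:
  player pos  assists  assists_plus_3
2    Vic   C        6               9
6   Dana   C        5               8
sort by assists:
  player pos  assists  assists_plus_3
6   Dana   C        5               8
2    Vic   C        6               9
Taking the value at position 0, column 'assists_plus_3' gives 8.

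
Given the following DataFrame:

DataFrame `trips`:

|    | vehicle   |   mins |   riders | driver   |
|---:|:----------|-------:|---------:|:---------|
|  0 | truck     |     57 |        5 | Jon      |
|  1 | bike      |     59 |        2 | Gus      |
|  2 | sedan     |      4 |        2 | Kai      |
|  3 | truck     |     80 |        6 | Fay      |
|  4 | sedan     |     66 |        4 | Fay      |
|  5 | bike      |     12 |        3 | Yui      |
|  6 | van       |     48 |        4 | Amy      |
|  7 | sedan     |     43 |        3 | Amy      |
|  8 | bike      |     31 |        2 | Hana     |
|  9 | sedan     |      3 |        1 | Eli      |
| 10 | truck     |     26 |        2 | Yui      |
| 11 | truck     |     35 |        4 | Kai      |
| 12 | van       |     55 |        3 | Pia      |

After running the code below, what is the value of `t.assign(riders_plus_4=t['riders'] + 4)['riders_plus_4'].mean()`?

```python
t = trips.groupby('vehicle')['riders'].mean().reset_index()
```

group by vehicle, mean of riders:
vehicle
bike     2.333333
sedan    2.500000
truck    4.250000
van      3.500000
Name: riders, dtype: float64
reset_index():
  vehicle    riders
0    bike  2.333333
1   sedan  2.500000
2   truck  4.250000
3     van  3.500000
add column riders_plus_4 = t['riders'] + 4:
  vehicle    riders  riders_plus_4
0    bike  2.333333       6.333333
1   sedan  2.500000       6.500000
2   truck  4.250000       8.250000
3     van  3.500000       7.500000

7.14583333333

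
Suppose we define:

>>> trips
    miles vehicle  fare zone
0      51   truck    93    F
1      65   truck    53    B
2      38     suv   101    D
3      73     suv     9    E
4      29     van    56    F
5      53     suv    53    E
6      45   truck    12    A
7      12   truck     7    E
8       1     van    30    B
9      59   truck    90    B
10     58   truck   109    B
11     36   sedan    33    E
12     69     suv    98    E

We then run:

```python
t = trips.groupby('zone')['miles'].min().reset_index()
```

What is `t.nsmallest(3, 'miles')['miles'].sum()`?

42

group by zone, min of miles:
zone
A    45
B     1
D    38
E    12
F    29
Name: miles, dtype: int64
reset_index():
  zone  miles
0    A     45
1    B      1
2    D     38
3    E     12
4    F     29
take 3 rows with smallest miles:
  zone  miles
1    B      1
3    E     12
4    F     29
Reading off the sum of column 'miles', we get 42.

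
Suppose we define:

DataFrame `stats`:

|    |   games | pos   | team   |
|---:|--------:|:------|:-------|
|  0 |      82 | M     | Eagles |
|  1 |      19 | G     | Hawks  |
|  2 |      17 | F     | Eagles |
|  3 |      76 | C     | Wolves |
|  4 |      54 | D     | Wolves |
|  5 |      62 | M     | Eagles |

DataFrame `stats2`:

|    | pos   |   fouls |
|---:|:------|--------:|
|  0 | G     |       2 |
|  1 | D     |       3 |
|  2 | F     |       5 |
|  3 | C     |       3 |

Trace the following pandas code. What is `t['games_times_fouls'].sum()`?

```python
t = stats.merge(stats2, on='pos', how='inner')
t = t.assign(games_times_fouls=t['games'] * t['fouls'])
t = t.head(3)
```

351

merge on 'pos' (how='inner') → 4 rows:
   games pos    team  fouls
0     19   G   Hawks      2
1     17   F  Eagles      5
2     76   C  Wolves      3
3     54   D  Wolves      3
add column games_times_fouls = t['games'] * t['fouls']:
   games pos    team  fouls  games_times_fouls
0     19   G   Hawks      2                 38
1     17   F  Eagles      5                 85
2     76   C  Wolves      3                228
3     54   D  Wolves      3                162
take first 3 rows:
   games pos    team  fouls  games_times_fouls
0     19   G   Hawks      2                 38
1     17   F  Eagles      5                 85
2     76   C  Wolves      3                228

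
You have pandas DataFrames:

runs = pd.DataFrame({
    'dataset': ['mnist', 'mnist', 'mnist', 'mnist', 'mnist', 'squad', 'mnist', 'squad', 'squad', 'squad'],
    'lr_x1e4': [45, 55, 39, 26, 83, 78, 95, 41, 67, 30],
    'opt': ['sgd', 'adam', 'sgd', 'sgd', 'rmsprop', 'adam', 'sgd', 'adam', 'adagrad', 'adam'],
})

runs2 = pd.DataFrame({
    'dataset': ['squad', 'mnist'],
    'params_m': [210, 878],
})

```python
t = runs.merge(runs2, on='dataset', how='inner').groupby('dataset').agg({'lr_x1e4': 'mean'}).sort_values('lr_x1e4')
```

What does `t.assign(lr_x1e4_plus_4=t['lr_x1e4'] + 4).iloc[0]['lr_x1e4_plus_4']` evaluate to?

merge on 'dataset' (how='inner') → 10 rows:
  dataset  lr_x1e4      opt  params_m
0   mnist       45      sgd       878
1   mnist       55     adam       878
2   mnist       39      sgd       878
3   mnist       26      sgd       878
4   mnist       83  rmsprop       878
5   squad       78     adam       210
6   mnist       95      sgd       878
7   squad       41     adam       210
8   squad       67  adagrad       210
9   squad       30     adam       210
group by dataset, mean of lr_x1e4:
           lr_x1e4
dataset           
mnist    57.166667
squad    54.000000
sort by lr_x1e4:
           lr_x1e4
dataset           
squad    54.000000
mnist    57.166667
add column lr_x1e4_plus_4 = t['lr_x1e4'] + 4:
           lr_x1e4  lr_x1e4_plus_4
dataset                           
squad    54.000000       58.000000
mnist    57.166667       61.166667

58.0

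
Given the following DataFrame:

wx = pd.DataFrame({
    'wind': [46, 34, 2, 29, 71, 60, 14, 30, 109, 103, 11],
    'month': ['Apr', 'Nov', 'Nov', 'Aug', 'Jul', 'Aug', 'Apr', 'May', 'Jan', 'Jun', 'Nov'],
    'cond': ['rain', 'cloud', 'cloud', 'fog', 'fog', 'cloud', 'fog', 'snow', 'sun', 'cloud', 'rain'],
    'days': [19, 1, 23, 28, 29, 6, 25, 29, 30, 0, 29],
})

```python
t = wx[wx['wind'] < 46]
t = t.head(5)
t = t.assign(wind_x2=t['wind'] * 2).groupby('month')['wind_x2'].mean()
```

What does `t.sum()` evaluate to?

182.0

filter rows where wind < 46:
    wind month   cond  days
1     34   Nov  cloud     1
2      2   Nov  cloud    23
3     29   Aug    fog    28
6     14   Apr    fog    25
7     30   May   snow    29
10    11   Nov   rain    29
take first 5 rows:
   wind month   cond  days
1    34   Nov  cloud     1
2     2   Nov  cloud    23
3    29   Aug    fog    28
6    14   Apr    fog    25
7    30   May   snow    29
add column wind_x2 = t['wind'] * 2:
   wind month   cond  days  wind_x2
1    34   Nov  cloud     1       68
2     2   Nov  cloud    23        4
3    29   Aug    fog    28       58
6    14   Apr    fog    25       28
7    30   May   snow    29       60
group by month, mean of wind_x2:
month
Apr    28.0
Aug    58.0
May    60.0
Nov    36.0
Name: wind_x2, dtype: float64
sum of the resulting series → 182.0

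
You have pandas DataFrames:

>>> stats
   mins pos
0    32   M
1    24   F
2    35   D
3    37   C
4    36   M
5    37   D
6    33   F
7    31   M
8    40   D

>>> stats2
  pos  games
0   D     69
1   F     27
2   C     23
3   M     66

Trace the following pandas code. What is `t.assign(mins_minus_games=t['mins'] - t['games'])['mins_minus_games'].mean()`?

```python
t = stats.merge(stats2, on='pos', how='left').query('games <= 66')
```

-13.6666666667

merge on 'pos' (how='left') → 9 rows:
   mins pos  games
0    32   M     66
1    24   F     27
2    35   D     69
3    37   C     23
4    36   M     66
5    37   D     69
6    33   F     27
7    31   M     66
8    40   D     69
filter rows where games <= 66:
   mins pos  games
0    32   M     66
1    24   F     27
3    37   C     23
4    36   M     66
6    33   F     27
7    31   M     66
add column mins_minus_games = t['mins'] - t['games']:
   mins pos  games  mins_minus_games
0    32   M     66               -34
1    24   F     27                -3
3    37   C     23                14
4    36   M     66               -30
6    33   F     27                 6
7    31   M     66               -35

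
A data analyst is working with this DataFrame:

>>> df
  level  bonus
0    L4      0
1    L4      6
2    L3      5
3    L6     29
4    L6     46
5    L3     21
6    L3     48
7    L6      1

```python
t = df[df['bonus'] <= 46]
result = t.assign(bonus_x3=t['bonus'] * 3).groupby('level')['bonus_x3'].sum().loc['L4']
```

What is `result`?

filter rows where bonus <= 46:
  level  bonus
0    L4      0
1    L4      6
2    L3      5
3    L6     29
4    L6     46
5    L3     21
7    L6      1
add column bonus_x3 = t['bonus'] * 3:
  level  bonus  bonus_x3
0    L4      0         0
1    L4      6        18
2    L3      5        15
3    L6     29        87
4    L6     46       138
5    L3     21        63
7    L6      1         3
group by level, sum of bonus_x3:
level
L3     78
L4     18
L6    228
Name: bonus_x3, dtype: int64

18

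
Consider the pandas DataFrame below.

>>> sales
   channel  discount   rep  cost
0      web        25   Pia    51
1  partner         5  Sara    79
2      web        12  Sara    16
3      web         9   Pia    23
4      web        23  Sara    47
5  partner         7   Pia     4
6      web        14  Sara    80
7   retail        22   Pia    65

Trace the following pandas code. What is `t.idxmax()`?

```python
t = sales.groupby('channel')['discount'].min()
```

group by channel, min of discount:
channel
partner     5
retail     22
web         9
Name: discount, dtype: int64
Finally, label with the largest value = retail.

retail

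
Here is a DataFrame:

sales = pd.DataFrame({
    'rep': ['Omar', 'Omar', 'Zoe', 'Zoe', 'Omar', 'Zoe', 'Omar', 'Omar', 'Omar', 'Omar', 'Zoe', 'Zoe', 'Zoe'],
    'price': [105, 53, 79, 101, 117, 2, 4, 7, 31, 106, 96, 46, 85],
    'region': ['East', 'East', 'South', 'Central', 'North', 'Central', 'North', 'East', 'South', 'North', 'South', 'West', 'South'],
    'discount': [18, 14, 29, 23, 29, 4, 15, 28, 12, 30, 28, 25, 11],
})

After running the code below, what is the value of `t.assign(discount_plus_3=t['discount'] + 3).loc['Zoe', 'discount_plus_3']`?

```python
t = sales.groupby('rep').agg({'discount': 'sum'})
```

123

group by rep, sum of discount:
      discount
rep           
Omar       146
Zoe        120
add column discount_plus_3 = t['discount'] + 3:
      discount  discount_plus_3
rep                            
Omar       146              149
Zoe        120              123
The value at row 'Zoe', column 'discount_plus_3' is 123.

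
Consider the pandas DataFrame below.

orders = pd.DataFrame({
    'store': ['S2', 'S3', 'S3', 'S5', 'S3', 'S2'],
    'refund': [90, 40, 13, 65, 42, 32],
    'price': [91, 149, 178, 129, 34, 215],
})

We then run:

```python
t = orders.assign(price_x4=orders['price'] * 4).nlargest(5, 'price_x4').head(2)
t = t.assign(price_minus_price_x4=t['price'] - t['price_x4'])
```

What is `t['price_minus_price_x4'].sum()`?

add column price_x4 = orders['price'] * 4:
  store  refund  price  price_x4
0    S2      90     91       364
1    S3      40    149       596
2    S3      13    178       712
3    S5      65    129       516
4    S3      42     34       136
5    S2      32    215       860
take 5 rows with largest price_x4:
  store  refund  price  price_x4
5    S2      32    215       860
2    S3      13    178       712
1    S3      40    149       596
3    S5      65    129       516
0    S2      90     91       364
take first 2 rows:
  store  refund  price  price_x4
5    S2      32    215       860
2    S3      13    178       712
add column price_minus_price_x4 = t['price'] - t['price_x4']:
  store  refund  price  price_x4  price_minus_price_x4
5    S2      32    215       860                  -645
2    S3      13    178       712                  -534

-1179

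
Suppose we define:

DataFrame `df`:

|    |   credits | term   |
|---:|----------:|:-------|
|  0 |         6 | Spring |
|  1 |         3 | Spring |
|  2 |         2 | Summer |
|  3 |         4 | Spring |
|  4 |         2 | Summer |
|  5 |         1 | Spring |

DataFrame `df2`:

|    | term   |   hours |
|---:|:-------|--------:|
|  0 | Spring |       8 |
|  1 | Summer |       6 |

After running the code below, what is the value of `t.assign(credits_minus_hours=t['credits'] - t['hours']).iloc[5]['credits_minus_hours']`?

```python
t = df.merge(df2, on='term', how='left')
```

merge on 'term' (how='left') → 6 rows:
   credits    term  hours
0        6  Spring      8
1        3  Spring      8
2        2  Summer      6
3        4  Spring      8
4        2  Summer      6
5        1  Spring      8
add column credits_minus_hours = t['credits'] - t['hours']:
   credits    term  hours  credits_minus_hours
0        6  Spring      8                   -2
1        3  Spring      8                   -5
2        2  Summer      6                   -4
3        4  Spring      8                   -4
4        2  Summer      6                   -4
5        1  Spring      8                   -7
The value at position 5, column 'credits_minus_hours' is -7.

-7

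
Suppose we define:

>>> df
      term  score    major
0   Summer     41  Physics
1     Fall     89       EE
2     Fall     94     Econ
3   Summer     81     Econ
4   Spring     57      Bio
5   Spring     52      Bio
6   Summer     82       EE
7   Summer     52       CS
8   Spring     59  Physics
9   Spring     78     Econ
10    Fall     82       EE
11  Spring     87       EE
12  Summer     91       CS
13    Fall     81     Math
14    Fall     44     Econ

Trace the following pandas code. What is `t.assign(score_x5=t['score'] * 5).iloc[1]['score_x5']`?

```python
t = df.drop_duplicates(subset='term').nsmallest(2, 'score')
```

drop duplicate term (keep=first):
     term  score    major
0  Summer     41  Physics
1    Fall     89       EE
4  Spring     57      Bio
take 2 rows with smallest score:
     term  score    major
0  Summer     41  Physics
4  Spring     57      Bio
add column score_x5 = t['score'] * 5:
     term  score    major  score_x5
0  Summer     41  Physics       205
4  Spring     57      Bio       285
The value at position 1, column 'score_x5' is 285.

285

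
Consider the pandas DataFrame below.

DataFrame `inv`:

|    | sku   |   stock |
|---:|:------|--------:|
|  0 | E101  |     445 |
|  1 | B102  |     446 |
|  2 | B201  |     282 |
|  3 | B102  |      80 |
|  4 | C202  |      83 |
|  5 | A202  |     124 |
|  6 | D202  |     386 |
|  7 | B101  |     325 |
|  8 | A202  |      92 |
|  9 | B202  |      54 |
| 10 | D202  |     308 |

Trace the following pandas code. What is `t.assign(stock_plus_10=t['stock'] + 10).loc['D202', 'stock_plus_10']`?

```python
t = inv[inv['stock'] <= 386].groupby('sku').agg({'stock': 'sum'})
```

704

filter rows where stock <= 386:
     sku  stock
2   B201    282
3   B102     80
4   C202     83
5   A202    124
6   D202    386
7   B101    325
8   A202     92
9   B202     54
10  D202    308
group by sku, sum of stock:
      stock
sku        
A202    216
B101    325
B102     80
B201    282
B202     54
C202     83
D202    694
add column stock_plus_10 = t['stock'] + 10:
      stock  stock_plus_10
sku                       
A202    216            226
B101    325            335
B102     80             90
B201    282            292
B202     54             64
C202     83             93
D202    694            704
So loc['D202', 'stock_plus_10'] = 704.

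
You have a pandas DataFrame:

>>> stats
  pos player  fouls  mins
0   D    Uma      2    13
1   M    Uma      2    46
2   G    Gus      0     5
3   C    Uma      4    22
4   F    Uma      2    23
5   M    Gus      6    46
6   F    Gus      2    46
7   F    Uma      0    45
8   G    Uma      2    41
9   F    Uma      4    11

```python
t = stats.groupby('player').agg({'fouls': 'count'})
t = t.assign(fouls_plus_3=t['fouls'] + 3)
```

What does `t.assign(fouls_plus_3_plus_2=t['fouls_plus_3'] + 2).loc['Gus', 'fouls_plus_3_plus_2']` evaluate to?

group by player, count of fouls:
        fouls
player       
Gus         3
Uma         7
add column fouls_plus_3 = t['fouls'] + 3:
        fouls  fouls_plus_3
player                     
Gus         3             6
Uma         7            10
add column fouls_plus_3_plus_2 = t['fouls_plus_3'] + 2:
        fouls  fouls_plus_3  fouls_plus_3_plus_2
player                                          
Gus         3             6                    8
Uma         7            10                   12
The value at row 'Gus', column 'fouls_plus_3_plus_2' is 8.

8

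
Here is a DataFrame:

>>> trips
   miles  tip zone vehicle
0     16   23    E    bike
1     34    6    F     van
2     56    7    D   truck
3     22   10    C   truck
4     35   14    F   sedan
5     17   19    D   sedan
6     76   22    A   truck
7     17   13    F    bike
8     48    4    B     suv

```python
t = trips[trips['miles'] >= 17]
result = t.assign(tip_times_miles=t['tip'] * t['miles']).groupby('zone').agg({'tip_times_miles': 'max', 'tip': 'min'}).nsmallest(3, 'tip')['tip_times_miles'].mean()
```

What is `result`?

358.0

filter rows where miles >= 17:
   miles  tip zone vehicle
1     34    6    F     van
2     56    7    D   truck
3     22   10    C   truck
4     35   14    F   sedan
5     17   19    D   sedan
6     76   22    A   truck
7     17   13    F    bike
8     48    4    B     suv
add column tip_times_miles = t['tip'] * t['miles']:
   miles  tip zone vehicle  tip_times_miles
1     34    6    F     van              204
2     56    7    D   truck              392
3     22   10    C   truck              220
4     35   14    F   sedan              490
5     17   19    D   sedan              323
6     76   22    A   truck             1672
7     17   13    F    bike              221
8     48    4    B     suv              192
group by zone: max(tip_times_miles), min(tip):
      tip_times_miles  tip
zone                      
A                1672   22
B                 192    4
C                 220   10
D                 392    7
F                 490    6
take 3 rows with smallest tip:
      tip_times_miles  tip
zone                      
B                 192    4
F                 490    6
D                 392    7
So mean() = 358.0.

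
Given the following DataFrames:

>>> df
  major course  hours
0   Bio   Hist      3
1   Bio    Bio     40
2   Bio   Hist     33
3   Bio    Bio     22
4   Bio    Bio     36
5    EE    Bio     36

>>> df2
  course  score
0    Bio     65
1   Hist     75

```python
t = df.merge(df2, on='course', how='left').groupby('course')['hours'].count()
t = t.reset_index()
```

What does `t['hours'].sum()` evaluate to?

merge on 'course' (how='left') → 6 rows:
  major course  hours  score
0   Bio   Hist      3     75
1   Bio    Bio     40     65
2   Bio   Hist     33     75
3   Bio    Bio     22     65
4   Bio    Bio     36     65
5    EE    Bio     36     65
group by course, count of hours:
course
Bio     4
Hist    2
Name: hours, dtype: int64
reset_index():
  course  hours
0    Bio      4
1   Hist      2

6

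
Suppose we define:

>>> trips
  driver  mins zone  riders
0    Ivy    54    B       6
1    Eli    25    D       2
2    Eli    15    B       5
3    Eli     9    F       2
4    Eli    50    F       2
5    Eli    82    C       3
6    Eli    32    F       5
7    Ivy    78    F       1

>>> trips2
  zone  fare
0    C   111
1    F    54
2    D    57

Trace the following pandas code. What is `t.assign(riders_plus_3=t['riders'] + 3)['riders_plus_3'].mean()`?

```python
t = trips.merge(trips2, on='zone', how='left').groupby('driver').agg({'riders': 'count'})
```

merge on 'zone' (how='left') → 8 rows:
  driver  mins zone  riders   fare
0    Ivy    54    B       6    NaN
1    Eli    25    D       2   57.0
2    Eli    15    B       5    NaN
3    Eli     9    F       2   54.0
4    Eli    50    F       2   54.0
5    Eli    82    C       3  111.0
6    Eli    32    F       5   54.0
7    Ivy    78    F       1   54.0
group by driver, count of riders:
        riders
driver        
Eli          6
Ivy          2
add column riders_plus_3 = t['riders'] + 3:
        riders  riders_plus_3
driver                       
Eli          6              9
Ivy          2              5

7.0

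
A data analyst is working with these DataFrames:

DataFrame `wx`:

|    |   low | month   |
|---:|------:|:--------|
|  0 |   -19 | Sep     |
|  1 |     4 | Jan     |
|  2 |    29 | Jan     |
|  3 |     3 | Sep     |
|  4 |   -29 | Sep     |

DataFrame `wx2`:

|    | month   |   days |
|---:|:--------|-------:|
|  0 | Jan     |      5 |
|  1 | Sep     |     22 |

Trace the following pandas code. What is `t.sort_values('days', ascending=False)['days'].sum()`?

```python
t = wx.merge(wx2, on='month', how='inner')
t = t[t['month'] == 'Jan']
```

10

merge on 'month' (how='inner') → 5 rows:
   low month  days
0  -19   Sep    22
1    4   Jan     5
2   29   Jan     5
3    3   Sep    22
4  -29   Sep    22
filter rows where month == 'Jan':
   low month  days
1    4   Jan     5
2   29   Jan     5
sort by days descending:
   low month  days
1    4   Jan     5
2   29   Jan     5
Hence 10.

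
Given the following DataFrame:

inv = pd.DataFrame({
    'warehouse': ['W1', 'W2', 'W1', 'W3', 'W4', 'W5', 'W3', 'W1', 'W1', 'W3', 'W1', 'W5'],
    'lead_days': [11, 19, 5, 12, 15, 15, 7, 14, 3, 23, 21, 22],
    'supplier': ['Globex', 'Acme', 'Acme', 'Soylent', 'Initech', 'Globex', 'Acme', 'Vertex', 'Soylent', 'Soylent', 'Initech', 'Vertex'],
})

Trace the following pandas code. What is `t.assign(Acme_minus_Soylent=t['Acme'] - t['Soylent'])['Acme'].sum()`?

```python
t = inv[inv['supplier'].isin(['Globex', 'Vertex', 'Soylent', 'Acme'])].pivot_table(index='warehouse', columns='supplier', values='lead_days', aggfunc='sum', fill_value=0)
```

31

filter rows where supplier in ['Globex', 'Vertex', 'Soylent', 'Acme']:
   warehouse  lead_days supplier
0         W1         11   Globex
1         W2         19     Acme
2         W1          5     Acme
3         W3         12  Soylent
5         W5         15   Globex
6         W3          7     Acme
7         W1         14   Vertex
8         W1          3  Soylent
9         W3         23  Soylent
11        W5         22   Vertex
pivot: rows=warehouse, cols=supplier, sum(lead_days):
supplier   Acme  Globex  Soylent  Vertex
warehouse                               
W1            5      11        3      14
W2           19       0        0       0
W3            7       0       35       0
W5            0      15        0      22
add column Acme_minus_Soylent = t['Acme'] - t['Soylent']:
supplier   Acme  Globex  Soylent  Vertex  Acme_minus_Soylent
warehouse                                                   
W1            5      11        3      14                   2
W2           19       0        0       0                  19
W3            7       0       35       0                 -28
W5            0      15        0      22                   0
Taking the sum of column 'Acme' gives 31.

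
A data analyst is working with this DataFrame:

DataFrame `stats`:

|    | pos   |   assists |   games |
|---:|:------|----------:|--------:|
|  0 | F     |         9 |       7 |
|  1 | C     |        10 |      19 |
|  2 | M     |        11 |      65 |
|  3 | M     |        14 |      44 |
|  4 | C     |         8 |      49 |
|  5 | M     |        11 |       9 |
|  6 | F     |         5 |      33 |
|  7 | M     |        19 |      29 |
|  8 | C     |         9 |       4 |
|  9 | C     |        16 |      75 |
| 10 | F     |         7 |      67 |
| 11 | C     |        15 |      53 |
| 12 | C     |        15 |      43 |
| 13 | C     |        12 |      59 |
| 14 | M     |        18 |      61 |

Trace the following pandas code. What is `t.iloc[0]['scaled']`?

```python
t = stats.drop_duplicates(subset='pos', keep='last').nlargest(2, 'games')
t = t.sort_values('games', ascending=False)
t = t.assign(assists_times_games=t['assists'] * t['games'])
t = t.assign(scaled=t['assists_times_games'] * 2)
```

drop duplicate pos (keep=last):
   pos  assists  games
10   F        7     67
13   C       12     59
14   M       18     61
take 2 rows with largest games:
   pos  assists  games
10   F        7     67
14   M       18     61
sort by games descending:
   pos  assists  games
10   F        7     67
14   M       18     61
add column assists_times_games = t['assists'] * t['games']:
   pos  assists  games  assists_times_games
10   F        7     67                  469
14   M       18     61                 1098
add column scaled = t['assists_times_games'] * 2:
   pos  assists  games  assists_times_games  scaled
10   F        7     67                  469     938
14   M       18     61                 1098    2196
Finally, value at position 0, column 'scaled' = 938.

938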